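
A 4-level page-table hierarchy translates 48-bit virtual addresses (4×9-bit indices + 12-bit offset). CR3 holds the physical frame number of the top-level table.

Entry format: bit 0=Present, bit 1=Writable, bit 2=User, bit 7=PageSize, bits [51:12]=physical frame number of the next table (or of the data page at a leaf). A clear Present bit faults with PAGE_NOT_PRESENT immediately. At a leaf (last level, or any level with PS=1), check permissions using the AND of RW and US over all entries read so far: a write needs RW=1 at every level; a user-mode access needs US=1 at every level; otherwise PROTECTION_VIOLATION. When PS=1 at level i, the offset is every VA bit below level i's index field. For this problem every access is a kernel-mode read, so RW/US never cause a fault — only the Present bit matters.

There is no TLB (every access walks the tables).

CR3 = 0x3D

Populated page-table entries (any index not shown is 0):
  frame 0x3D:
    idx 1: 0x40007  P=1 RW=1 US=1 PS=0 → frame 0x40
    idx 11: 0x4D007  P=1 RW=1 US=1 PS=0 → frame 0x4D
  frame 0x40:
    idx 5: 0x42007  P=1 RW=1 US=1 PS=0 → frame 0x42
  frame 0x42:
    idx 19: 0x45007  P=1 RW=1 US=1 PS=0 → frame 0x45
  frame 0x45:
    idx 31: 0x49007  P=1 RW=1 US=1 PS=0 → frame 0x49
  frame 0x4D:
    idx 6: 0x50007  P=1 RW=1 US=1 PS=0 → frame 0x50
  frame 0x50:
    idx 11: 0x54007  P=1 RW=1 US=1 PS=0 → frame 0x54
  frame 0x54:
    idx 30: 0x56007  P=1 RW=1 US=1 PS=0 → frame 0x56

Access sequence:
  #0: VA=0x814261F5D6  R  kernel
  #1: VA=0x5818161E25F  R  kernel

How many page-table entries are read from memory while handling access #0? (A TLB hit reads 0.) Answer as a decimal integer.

Walk each access:
#0 VA=0x814261F5D6 (r,kernel):
  L0 @0x3D[1] → 0x40007  P=1,RW=1,US=1,PS=0
  L1 @0x40[5] → 0x42007  P=1,RW=1,US=1,PS=0
  L2 @0x42[19] → 0x45007  P=1,RW=1,US=1,PS=0
  L3 @0x45[31] → 0x49007  P=1,RW=1,US=1,PS=0
  ⇒ phys 0x495D6  [4 reads]
#1 VA=0x5818161E25F (r,kernel):
  L0 @0x3D[11] → 0x4D007  P=1,RW=1,US=1,PS=0
  L1 @0x4D[6] → 0x50007  P=1,RW=1,US=1,PS=0
  L2 @0x50[11] → 0x54007  P=1,RW=1,US=1,PS=0
  L3 @0x54[30] → 0x56007  P=1,RW=1,US=1,PS=0
  ⇒ phys 0x5625F  [4 reads]

Entries read for #0: 4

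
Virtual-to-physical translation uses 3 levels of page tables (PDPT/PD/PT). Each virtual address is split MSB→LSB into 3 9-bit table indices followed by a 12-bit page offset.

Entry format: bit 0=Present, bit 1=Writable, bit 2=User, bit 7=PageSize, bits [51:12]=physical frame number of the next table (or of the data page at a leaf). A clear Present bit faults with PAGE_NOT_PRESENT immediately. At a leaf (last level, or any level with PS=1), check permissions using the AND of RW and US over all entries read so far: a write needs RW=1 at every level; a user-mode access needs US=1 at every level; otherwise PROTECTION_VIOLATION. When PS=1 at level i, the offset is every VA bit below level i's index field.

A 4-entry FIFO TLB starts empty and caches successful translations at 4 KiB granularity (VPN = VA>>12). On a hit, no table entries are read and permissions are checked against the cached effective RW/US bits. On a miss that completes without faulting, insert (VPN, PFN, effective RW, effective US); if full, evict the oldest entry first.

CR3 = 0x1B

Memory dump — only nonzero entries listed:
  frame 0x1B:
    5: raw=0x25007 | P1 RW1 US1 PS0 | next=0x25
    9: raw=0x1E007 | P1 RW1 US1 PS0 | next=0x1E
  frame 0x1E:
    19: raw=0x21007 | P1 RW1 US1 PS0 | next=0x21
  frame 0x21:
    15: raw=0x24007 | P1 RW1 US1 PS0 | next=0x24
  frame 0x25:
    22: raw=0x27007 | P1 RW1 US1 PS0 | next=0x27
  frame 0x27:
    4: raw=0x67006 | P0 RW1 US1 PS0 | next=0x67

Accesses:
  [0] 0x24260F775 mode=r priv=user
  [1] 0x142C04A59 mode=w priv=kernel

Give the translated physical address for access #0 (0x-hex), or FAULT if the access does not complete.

Trace:
#0 VA=0x24260F775 (r,user):
  L0 @0x1B[9] → 0x1E007  P=1,RW=1,US=1,PS=0
  L1 @0x1E[19] → 0x21007  P=1,RW=1,US=1,PS=0
  L2 @0x21[15] → 0x24007  P=1,RW=1,US=1,PS=0
  ⇒ phys 0x24775  [3 reads]
#1 VA=0x142C04A59 (w,kernel):
  L0 @0x1B[5] → 0x25007  P=1,RW=1,US=1,PS=0
  L1 @0x25[22] → 0x27007  P=1,RW=1,US=1,PS=0
  L2 @0x27[4] → 0x67006  P=0,RW=1,US=1,PS=0
  ⇒ fault: PAGE_NOT_PRESENT  — 3 lookups

Access #0 PA: 0x24775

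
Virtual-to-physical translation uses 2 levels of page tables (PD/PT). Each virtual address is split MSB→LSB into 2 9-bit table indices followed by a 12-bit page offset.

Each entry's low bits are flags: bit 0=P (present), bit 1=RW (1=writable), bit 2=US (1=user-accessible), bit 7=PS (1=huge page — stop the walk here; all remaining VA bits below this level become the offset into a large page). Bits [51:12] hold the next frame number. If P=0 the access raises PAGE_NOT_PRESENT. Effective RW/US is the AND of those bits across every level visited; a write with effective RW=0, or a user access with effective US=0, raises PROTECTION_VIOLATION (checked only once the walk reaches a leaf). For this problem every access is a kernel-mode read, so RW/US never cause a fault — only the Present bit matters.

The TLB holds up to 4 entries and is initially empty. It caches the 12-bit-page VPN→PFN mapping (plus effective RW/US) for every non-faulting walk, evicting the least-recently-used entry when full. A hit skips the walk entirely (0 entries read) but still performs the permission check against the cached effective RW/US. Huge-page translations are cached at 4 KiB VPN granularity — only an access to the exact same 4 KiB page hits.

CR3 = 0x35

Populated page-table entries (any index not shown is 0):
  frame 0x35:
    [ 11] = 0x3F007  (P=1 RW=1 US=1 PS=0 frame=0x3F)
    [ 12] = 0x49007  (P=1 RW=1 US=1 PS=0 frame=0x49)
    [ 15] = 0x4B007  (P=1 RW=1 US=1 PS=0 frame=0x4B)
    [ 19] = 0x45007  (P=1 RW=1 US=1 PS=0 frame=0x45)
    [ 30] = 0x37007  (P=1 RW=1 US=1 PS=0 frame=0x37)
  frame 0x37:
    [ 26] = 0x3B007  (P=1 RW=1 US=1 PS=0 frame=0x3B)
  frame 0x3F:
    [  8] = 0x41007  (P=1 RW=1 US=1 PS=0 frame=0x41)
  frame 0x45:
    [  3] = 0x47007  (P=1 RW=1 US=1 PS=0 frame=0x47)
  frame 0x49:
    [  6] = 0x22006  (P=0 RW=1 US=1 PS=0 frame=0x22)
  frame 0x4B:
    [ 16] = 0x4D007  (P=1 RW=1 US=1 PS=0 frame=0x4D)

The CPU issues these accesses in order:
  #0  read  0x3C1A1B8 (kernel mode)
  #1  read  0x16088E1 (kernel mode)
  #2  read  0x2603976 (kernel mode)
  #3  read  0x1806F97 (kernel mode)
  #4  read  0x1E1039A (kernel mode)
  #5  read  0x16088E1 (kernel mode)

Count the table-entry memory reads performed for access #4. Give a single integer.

Trace:
#0 VA=0x3C1A1B8 (r,kernel):
  lvl0: tbl 0x35, slot 30 ⇒ 0x37007 (P1/RW1/US1/PS0)
  lvl1: tbl 0x37, slot 26 ⇒ 0x3B007 (P1/RW1/US1/PS0)
  ✓ 0x3B1B8  — 2 lookups
#1 VA=0x16088E1 (r,kernel):
  lvl0: tbl 0x35, slot 11 ⇒ 0x3F007 (P1/RW1/US1/PS0)
  lvl1: tbl 0x3F, slot 8 ⇒ 0x41007 (P1/RW1/US1/PS0)
  ✓ 0x418E1  — 2 lookups
#2 VA=0x2603976 (r,kernel):
  lvl0: tbl 0x35, slot 19 ⇒ 0x45007 (P1/RW1/US1/PS0)
  lvl1: tbl 0x45, slot 3 ⇒ 0x47007 (P1/RW1/US1/PS0)
  ✓ 0x47976  — 2 lookups
#3 VA=0x1806F97 (r,kernel):
  lvl0: tbl 0x35, slot 12 ⇒ 0x49007 (P1/RW1/US1/PS0)
  lvl1: tbl 0x49, slot 6 ⇒ 0x22006 (P0/RW1/US1/PS0)
  ✗ PAGE_NOT_PRESENT  [2 reads]
#4 VA=0x1E1039A (r,kernel):
  lvl0: tbl 0x35, slot 15 ⇒ 0x4B007 (P1/RW1/US1/PS0)
  lvl1: tbl 0x4B, slot 16 ⇒ 0x4D007 (P1/RW1/US1/PS0)
  ✓ 0x4D39A  — 2 lookups
#5 VA=0x16088E1 (r,kernel):
  TLB hit vpn=0x1608 → PA=0x418E1

Entries read for #4: 2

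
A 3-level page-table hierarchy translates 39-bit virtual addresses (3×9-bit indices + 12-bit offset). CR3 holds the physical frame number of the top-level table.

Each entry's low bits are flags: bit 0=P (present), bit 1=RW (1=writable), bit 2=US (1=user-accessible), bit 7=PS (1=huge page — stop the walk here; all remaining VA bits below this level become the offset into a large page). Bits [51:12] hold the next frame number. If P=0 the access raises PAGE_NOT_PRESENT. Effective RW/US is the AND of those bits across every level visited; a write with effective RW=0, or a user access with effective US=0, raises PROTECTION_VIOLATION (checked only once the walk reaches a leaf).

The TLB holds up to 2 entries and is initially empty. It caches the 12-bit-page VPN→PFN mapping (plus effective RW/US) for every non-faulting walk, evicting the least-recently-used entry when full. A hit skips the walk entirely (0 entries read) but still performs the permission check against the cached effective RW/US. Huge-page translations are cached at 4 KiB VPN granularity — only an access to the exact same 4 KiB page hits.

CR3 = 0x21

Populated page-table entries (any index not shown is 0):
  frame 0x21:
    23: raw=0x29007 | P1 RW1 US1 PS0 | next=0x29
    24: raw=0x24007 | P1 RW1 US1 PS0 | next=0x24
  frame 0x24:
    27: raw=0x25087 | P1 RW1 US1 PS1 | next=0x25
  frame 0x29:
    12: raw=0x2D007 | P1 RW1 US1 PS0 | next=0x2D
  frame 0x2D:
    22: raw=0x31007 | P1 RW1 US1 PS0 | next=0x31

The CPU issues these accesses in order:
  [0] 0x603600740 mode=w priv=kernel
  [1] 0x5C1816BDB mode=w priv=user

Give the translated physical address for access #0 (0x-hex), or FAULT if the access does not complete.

Walk each access:
#0 VA=0x603600740 (w,kernel):
  lvl0: tbl 0x21, slot 24 ⇒ 0x24007 (P1/RW1/US1/PS0)
  lvl1: tbl 0x24, slot 27 ⇒ 0x25087 (P1/RW1/US1/PS1)
  ⇒ phys 0x25740 (huge @L1)  [2 reads]
#1 VA=0x5C1816BDB (w,user):
  lvl0: tbl 0x21, slot 23 ⇒ 0x29007 (P1/RW1/US1/PS0)
  lvl1: tbl 0x29, slot 12 ⇒ 0x2D007 (P1/RW1/US1/PS0)
  lvl2: tbl 0x2D, slot 22 ⇒ 0x31007 (P1/RW1/US1/PS0)
  ⇒ phys 0x31BDB  [3 reads]

Access #0 PA: 0x25740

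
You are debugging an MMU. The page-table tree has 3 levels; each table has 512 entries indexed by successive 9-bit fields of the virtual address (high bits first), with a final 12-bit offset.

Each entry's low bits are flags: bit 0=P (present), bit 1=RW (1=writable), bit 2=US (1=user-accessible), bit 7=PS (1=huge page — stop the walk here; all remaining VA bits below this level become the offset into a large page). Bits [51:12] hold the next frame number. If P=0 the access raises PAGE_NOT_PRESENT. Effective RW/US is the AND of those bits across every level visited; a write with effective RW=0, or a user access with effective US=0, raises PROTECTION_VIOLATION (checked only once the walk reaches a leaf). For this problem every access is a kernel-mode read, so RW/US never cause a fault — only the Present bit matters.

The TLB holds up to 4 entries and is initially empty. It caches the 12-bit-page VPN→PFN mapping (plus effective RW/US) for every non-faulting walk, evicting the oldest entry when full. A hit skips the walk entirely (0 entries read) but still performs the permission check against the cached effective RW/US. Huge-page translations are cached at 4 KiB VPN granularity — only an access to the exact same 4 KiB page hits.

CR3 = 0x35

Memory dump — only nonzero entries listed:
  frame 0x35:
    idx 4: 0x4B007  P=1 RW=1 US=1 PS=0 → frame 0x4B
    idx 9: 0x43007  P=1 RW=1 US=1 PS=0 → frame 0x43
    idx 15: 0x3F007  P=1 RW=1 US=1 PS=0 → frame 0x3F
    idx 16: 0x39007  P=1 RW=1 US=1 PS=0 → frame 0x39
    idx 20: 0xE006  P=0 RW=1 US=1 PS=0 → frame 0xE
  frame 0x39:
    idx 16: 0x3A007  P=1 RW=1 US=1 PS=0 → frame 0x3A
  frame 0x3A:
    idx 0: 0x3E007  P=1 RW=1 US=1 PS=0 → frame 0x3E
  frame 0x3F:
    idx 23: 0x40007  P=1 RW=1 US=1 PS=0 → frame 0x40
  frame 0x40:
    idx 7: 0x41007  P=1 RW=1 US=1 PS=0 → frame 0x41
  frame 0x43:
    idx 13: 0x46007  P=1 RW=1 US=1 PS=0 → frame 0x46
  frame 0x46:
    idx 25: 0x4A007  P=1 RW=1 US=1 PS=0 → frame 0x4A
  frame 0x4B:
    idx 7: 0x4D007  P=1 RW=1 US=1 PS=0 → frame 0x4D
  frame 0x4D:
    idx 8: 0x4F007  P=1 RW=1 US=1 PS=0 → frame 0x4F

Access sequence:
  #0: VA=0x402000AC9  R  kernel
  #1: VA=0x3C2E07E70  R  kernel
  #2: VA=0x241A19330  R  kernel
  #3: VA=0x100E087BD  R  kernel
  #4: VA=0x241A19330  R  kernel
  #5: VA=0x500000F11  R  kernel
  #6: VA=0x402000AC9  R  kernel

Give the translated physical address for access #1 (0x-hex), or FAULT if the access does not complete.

Per-access translation:
#0 VA=0x402000AC9 (r,kernel):
  lvl0: tbl 0x35, slot 16 ⇒ 0x39007 (P1/RW1/US1/PS0)
  lvl1: tbl 0x39, slot 16 ⇒ 0x3A007 (P1/RW1/US1/PS0)
  lvl2: tbl 0x3A, slot 0 ⇒ 0x3E007 (P1/RW1/US1/PS0)
  ⇒ phys 0x3EAC9  [3 reads]
#1 VA=0x3C2E07E70 (r,kernel):
  lvl0: tbl 0x35, slot 15 ⇒ 0x3F007 (P1/RW1/US1/PS0)
  lvl1: tbl 0x3F, slot 23 ⇒ 0x40007 (P1/RW1/US1/PS0)
  lvl2: tbl 0x40, slot 7 ⇒ 0x41007 (P1/RW1/US1/PS0)
  ⇒ phys 0x41E70  [3 reads]
#2 VA=0x241A19330 (r,kernel):
  lvl0: tbl 0x35, slot 9 ⇒ 0x43007 (P1/RW1/US1/PS0)
  lvl1: tbl 0x43, slot 13 ⇒ 0x46007 (P1/RW1/US1/PS0)
  lvl2: tbl 0x46, slot 25 ⇒ 0x4A007 (P1/RW1/US1/PS0)
  ⇒ phys 0x4A330  [3 reads]
#3 VA=0x100E087BD (r,kernel):
  lvl0: tbl 0x35, slot 4 ⇒ 0x4B007 (P1/RW1/US1/PS0)
  lvl1: tbl 0x4B, slot 7 ⇒ 0x4D007 (P1/RW1/US1/PS0)
  lvl2: tbl 0x4D, slot 8 ⇒ 0x4F007 (P1/RW1/US1/PS0)
  ⇒ phys 0x4F7BD  [3 reads]
#4 VA=0x241A19330 (r,kernel):
  TLB hit vpn=0x241A19 → PA=0x4A330
#5 VA=0x500000F11 (r,kernel):
  lvl0: tbl 0x35, slot 20 ⇒ 0xE006 (P0/RW1/US1/PS0)
  ⇒ fault: PAGE_NOT_PRESENT  — 1 lookups
#6 VA=0x402000AC9 (r,kernel):
  TLB hit vpn=0x402000 → PA=0x3EAC9

Access #1 PA: 0x41E70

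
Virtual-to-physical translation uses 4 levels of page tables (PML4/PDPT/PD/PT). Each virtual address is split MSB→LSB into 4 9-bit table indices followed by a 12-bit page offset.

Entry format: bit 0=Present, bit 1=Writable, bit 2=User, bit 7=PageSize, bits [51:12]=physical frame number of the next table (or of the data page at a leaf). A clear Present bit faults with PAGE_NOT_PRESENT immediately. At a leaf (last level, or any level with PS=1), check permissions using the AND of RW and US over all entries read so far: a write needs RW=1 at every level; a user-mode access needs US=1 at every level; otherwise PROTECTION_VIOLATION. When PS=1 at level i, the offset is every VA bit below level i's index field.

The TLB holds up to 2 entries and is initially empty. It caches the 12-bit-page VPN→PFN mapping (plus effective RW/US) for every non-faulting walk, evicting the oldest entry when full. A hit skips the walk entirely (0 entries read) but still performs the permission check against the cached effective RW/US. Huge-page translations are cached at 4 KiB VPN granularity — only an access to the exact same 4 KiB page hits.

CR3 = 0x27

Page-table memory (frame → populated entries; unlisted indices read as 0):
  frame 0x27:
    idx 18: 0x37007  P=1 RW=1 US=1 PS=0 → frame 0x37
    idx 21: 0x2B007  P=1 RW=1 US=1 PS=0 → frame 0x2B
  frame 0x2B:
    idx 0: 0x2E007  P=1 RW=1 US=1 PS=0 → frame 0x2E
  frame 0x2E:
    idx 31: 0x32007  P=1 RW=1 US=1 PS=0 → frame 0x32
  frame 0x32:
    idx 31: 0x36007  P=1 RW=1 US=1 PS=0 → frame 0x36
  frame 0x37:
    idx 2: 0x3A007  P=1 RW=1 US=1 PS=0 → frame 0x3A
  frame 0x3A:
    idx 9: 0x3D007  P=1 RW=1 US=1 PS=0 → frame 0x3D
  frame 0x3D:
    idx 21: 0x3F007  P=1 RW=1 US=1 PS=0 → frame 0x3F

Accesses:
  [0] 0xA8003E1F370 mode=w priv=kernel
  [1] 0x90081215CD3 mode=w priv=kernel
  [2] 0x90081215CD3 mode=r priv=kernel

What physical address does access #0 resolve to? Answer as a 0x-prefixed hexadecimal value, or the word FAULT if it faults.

Per-access translation:
#0 VA=0xA8003E1F370 (w,kernel):
  [0] read 0x27 idx=21: raw=0x2B007 flags P=1 W=1 U=1 S=0
  [1] read 0x2B idx=0: raw=0x2E007 flags P=1 W=1 U=1 S=0
  [2] read 0x2E idx=31: raw=0x32007 flags P=1 W=1 U=1 S=0
  [3] read 0x32 idx=31: raw=0x36007 flags P=1 W=1 U=1 S=0
  ✓ 0x36370  — 4 lookups
#1 VA=0x90081215CD3 (w,kernel):
  [0] read 0x27 idx=18: raw=0x37007 flags P=1 W=1 U=1 S=0
  [1] read 0x37 idx=2: raw=0x3A007 flags P=1 W=1 U=1 S=0
  [2] read 0x3A idx=9: raw=0x3D007 flags P=1 W=1 U=1 S=0
  [3] read 0x3D idx=21: raw=0x3F007 flags P=1 W=1 U=1 S=0
  ✓ 0x3FCD3  — 4 lookups
#2 VA=0x90081215CD3 (r,kernel):
  TLB hit vpn=0x90081215 → PA=0x3FCD3

Access #0 PA: 0x36370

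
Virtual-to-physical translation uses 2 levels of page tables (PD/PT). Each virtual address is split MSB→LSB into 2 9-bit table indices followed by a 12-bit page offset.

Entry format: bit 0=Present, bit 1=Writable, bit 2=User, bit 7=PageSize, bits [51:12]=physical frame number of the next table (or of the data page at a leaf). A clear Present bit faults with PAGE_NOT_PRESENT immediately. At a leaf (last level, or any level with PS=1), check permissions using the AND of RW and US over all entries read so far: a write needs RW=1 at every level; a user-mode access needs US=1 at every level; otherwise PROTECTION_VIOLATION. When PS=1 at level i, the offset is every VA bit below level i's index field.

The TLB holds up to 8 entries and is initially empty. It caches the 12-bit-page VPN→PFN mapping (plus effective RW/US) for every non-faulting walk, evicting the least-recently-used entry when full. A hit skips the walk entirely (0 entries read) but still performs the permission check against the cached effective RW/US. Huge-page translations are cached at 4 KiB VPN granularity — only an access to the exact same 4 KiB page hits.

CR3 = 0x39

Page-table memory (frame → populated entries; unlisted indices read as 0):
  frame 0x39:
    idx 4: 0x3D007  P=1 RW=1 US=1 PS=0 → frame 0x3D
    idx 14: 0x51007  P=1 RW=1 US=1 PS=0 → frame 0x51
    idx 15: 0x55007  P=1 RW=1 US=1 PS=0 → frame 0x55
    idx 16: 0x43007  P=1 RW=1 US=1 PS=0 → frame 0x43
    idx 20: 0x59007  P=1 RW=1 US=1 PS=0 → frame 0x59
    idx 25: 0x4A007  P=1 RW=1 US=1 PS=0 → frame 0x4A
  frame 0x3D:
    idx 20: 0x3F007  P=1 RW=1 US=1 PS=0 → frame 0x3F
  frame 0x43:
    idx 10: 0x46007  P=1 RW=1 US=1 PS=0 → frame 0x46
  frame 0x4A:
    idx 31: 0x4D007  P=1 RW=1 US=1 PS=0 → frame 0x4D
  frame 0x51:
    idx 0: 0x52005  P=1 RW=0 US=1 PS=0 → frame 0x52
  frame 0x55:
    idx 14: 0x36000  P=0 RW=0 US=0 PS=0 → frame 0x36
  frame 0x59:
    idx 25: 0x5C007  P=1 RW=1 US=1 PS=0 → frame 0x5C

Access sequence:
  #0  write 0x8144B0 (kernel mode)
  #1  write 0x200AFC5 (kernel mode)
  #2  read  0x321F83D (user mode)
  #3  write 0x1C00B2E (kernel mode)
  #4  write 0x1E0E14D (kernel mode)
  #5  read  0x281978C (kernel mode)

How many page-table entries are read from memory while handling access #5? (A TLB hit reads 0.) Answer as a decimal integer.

Per-access translation:
#0 VA=0x8144B0 (w,kernel):
  lvl0: tbl 0x39, slot 4 ⇒ 0x3D007 (P1/RW1/US1/PS0)
  lvl1: tbl 0x3D, slot 20 ⇒ 0x3F007 (P1/RW1/US1/PS0)
  → PA=0x3F4B0  (2 entries read)
#1 VA=0x200AFC5 (w,kernel):
  lvl0: tbl 0x39, slot 16 ⇒ 0x43007 (P1/RW1/US1/PS0)
  lvl1: tbl 0x43, slot 10 ⇒ 0x46007 (P1/RW1/US1/PS0)
  → PA=0x46FC5  (2 entries read)
#2 VA=0x321F83D (r,user):
  lvl0: tbl 0x39, slot 25 ⇒ 0x4A007 (P1/RW1/US1/PS0)
  lvl1: tbl 0x4A, slot 31 ⇒ 0x4D007 (P1/RW1/US1/PS0)
  → PA=0x4D83D  (2 entries read)
#3 VA=0x1C00B2E (w,kernel):
  lvl0: tbl 0x39, slot 14 ⇒ 0x51007 (P1/RW1/US1/PS0)
  lvl1: tbl 0x51, slot 0 ⇒ 0x52005 (P1/RW0/US1/PS0)
  ⇒ fault: PROTECTION_VIOLATION  — 2 lookups
#4 VA=0x1E0E14D (w,kernel):
  lvl0: tbl 0x39, slot 15 ⇒ 0x55007 (P1/RW1/US1/PS0)
  lvl1: tbl 0x55, slot 14 ⇒ 0x36000 (P0/RW0/US0/PS0)
  ⇒ fault: PAGE_NOT_PRESENT  — 2 lookups
#5 VA=0x281978C (r,kernel):
  lvl0: tbl 0x39, slot 20 ⇒ 0x59007 (P1/RW1/US1/PS0)
  lvl1: tbl 0x59, slot 25 ⇒ 0x5C007 (P1/RW1/US1/PS0)
  → PA=0x5C78C  (2 entries read)

Entries read for #5: 2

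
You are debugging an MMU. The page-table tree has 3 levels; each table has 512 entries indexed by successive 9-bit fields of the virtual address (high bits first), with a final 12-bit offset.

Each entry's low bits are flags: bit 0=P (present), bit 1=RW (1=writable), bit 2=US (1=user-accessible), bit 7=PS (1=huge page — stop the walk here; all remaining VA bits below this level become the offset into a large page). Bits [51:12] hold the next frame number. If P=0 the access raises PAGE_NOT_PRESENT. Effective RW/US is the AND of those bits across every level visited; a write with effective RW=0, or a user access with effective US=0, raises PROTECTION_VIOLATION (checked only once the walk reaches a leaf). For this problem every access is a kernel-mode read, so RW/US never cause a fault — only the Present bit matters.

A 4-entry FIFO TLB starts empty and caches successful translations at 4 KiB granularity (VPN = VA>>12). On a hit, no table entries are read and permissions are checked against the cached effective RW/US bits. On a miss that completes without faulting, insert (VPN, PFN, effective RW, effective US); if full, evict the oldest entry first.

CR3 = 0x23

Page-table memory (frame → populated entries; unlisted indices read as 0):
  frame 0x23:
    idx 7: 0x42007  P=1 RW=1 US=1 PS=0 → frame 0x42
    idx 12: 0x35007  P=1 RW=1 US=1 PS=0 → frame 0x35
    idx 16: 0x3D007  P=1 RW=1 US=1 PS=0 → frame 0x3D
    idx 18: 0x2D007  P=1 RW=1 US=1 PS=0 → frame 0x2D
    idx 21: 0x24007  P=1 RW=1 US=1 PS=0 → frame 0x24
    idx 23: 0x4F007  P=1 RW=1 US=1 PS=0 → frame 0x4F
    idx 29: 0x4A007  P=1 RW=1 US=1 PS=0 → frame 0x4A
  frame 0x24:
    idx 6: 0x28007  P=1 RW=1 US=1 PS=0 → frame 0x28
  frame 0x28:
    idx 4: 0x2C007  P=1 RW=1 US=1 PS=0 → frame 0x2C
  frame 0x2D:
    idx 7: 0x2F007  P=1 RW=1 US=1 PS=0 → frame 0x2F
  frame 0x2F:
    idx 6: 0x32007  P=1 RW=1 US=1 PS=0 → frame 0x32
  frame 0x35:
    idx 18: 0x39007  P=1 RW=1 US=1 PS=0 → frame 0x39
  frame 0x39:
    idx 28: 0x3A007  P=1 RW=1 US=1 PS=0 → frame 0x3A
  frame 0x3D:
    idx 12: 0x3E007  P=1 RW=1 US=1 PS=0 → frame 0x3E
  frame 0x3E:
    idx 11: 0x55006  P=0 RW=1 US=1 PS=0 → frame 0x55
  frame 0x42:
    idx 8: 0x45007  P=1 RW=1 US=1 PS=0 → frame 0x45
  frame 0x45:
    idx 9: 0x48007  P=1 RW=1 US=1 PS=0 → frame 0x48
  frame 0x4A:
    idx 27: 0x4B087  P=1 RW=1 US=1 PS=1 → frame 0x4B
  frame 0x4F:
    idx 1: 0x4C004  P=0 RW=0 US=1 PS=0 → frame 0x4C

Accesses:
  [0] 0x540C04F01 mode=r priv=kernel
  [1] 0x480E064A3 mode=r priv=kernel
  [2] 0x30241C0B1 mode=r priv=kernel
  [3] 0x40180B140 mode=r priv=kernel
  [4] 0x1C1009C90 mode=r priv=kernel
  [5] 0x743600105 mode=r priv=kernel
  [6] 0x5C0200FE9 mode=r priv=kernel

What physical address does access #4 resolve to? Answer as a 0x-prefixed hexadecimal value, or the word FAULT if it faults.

Trace:
#0 VA=0x540C04F01 (r,kernel):
  L0: frame=0x23 idx=21 entry=0x24007 [P=1 RW=1 US=1 PS=0]
  L1: frame=0x24 idx=6 entry=0x28007 [P=1 RW=1 US=1 PS=0]
  L2: frame=0x28 idx=4 entry=0x2C007 [P=1 RW=1 US=1 PS=0]
  → PA=0x2CF01  (3 entries read)
#1 VA=0x480E064A3 (r,kernel):
  L0: frame=0x23 idx=18 entry=0x2D007 [P=1 RW=1 US=1 PS=0]
  L1: frame=0x2D idx=7 entry=0x2F007 [P=1 RW=1 US=1 PS=0]
  L2: frame=0x2F idx=6 entry=0x32007 [P=1 RW=1 US=1 PS=0]
  → PA=0x324A3  (3 entries read)
#2 VA=0x30241C0B1 (r,kernel):
  L0: frame=0x23 idx=12 entry=0x35007 [P=1 RW=1 US=1 PS=0]
  L1: frame=0x35 idx=18 entry=0x39007 [P=1 RW=1 US=1 PS=0]
  L2: frame=0x39 idx=28 entry=0x3A007 [P=1 RW=1 US=1 PS=0]
  → PA=0x3A0B1  (3 entries read)
#3 VA=0x40180B140 (r,kernel):
  L0: frame=0x23 idx=16 entry=0x3D007 [P=1 RW=1 US=1 PS=0]
  L1: frame=0x3D idx=12 entry=0x3E007 [P=1 RW=1 US=1 PS=0]
  L2: frame=0x3E idx=11 entry=0x55006 [P=0 RW=1 US=1 PS=0]
  ✗ PAGE_NOT_PRESENT  [3 reads]
#4 VA=0x1C1009C90 (r,kernel):
  L0: frame=0x23 idx=7 entry=0x42007 [P=1 RW=1 US=1 PS=0]
  L1: frame=0x42 idx=8 entry=0x45007 [P=1 RW=1 US=1 PS=0]
  L2: frame=0x45 idx=9 entry=0x48007 [P=1 RW=1 US=1 PS=0]
  → PA=0x48C90  (3 entries read)
#5 VA=0x743600105 (r,kernel):
  L0: frame=0x23 idx=29 entry=0x4A007 [P=1 RW=1 US=1 PS=0]
  L1: frame=0x4A idx=27 entry=0x4B087 [P=1 RW=1 US=1 PS=1]
  → PA=0x4B105 (huge @L1)  (2 entries read)
#6 VA=0x5C0200FE9 (r,kernel):
  L0: frame=0x23 idx=23 entry=0x4F007 [P=1 RW=1 US=1 PS=0]
  L1: frame=0x4F idx=1 entry=0x4C004 [P=0 RW=0 US=1 PS=0]
  ✗ PAGE_NOT_PRESENT  [2 reads]

Access #4 PA: 0x48C90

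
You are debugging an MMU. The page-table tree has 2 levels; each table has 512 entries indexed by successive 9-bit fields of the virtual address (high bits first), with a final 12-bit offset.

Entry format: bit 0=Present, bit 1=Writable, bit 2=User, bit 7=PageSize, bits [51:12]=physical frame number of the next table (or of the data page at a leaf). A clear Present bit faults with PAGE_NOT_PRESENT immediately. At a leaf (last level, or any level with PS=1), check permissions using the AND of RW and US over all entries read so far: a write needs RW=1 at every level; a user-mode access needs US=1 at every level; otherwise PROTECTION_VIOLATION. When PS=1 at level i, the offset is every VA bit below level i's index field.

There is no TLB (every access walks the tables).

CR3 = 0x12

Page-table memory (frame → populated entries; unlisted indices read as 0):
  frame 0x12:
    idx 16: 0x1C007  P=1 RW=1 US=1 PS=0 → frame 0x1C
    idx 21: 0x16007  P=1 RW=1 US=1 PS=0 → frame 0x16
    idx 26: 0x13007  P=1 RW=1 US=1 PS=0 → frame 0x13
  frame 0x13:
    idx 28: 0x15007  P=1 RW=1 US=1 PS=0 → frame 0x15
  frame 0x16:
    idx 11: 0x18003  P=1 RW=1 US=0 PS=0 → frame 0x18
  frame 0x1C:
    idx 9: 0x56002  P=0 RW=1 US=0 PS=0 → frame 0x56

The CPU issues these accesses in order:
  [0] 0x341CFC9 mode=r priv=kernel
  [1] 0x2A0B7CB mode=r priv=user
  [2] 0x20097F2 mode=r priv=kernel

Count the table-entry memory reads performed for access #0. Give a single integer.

Trace:
#0 VA=0x341CFC9 (r,kernel):
  L0: frame=0x12 idx=26 entry=0x13007 [P=1 RW=1 US=1 PS=0]
  L1: frame=0x13 idx=28 entry=0x15007 [P=1 RW=1 US=1 PS=0]
  → PA=0x15FC9  (2 entries read)
#1 VA=0x2A0B7CB (r,user):
  L0: frame=0x12 idx=21 entry=0x16007 [P=1 RW=1 US=1 PS=0]
  L1: frame=0x16 idx=11 entry=0x18003 [P=1 RW=1 US=0 PS=0]
  → PROTECTION_VIOLATION  (2 entries read)
#2 VA=0x20097F2 (r,kernel):
  L0: frame=0x12 idx=16 entry=0x1C007 [P=1 RW=1 US=1 PS=0]
  L1: frame=0x1C idx=9 entry=0x56002 [P=0 RW=1 US=0 PS=0]
  → PAGE_NOT_PRESENT  (2 entries read)

Entries read for #0: 2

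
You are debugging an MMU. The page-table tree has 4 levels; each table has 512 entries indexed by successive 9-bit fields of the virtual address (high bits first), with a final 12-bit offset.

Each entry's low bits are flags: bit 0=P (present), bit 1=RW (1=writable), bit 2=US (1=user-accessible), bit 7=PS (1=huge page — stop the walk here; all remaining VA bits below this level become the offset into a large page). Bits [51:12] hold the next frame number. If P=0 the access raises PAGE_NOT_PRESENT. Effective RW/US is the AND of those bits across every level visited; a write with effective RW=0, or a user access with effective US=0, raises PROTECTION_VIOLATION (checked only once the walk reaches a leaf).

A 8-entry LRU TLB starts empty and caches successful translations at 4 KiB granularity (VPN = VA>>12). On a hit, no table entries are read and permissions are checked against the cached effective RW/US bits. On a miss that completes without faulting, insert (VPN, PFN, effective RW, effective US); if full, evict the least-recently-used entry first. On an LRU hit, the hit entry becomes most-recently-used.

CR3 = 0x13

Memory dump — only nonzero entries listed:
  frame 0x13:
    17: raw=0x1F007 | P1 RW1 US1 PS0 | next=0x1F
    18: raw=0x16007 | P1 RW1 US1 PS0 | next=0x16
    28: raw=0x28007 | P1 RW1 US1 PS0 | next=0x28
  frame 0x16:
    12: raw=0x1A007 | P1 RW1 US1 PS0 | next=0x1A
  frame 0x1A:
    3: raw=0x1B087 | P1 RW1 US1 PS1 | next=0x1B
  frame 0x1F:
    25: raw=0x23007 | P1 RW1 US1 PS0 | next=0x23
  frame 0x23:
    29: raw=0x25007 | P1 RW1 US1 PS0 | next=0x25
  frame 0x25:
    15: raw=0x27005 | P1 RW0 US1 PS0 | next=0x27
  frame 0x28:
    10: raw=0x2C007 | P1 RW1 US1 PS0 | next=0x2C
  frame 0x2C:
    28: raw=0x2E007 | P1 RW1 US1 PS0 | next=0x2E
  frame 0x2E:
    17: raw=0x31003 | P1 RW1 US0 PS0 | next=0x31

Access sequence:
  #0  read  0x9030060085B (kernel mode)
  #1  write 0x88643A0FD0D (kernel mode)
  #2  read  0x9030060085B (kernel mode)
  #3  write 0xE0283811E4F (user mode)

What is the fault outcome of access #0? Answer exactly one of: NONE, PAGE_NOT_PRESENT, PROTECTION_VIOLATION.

Per-access translation:
#0 VA=0x9030060085B (r,kernel):
  [0] read 0x13 idx=18: raw=0x16007 flags P=1 W=1 U=1 S=0
  [1] read 0x16 idx=12: raw=0x1A007 flags P=1 W=1 U=1 S=0
  [2] read 0x1A idx=3: raw=0x1B087 flags P=1 W=1 U=1 S=1
  → PA=0x1B85B (huge @L2)  (3 entries read)
#1 VA=0x88643A0FD0D (w,kernel):
  [0] read 0x13 idx=17: raw=0x1F007 flags P=1 W=1 U=1 S=0
  [1] read 0x1F idx=25: raw=0x23007 flags P=1 W=1 U=1 S=0
  [2] read 0x23 idx=29: raw=0x25007 flags P=1 W=1 U=1 S=0
  [3] read 0x25 idx=15: raw=0x27005 flags P=1 W=0 U=1 S=0
  ⇒ fault: PROTECTION_VIOLATION  — 4 lookups
#2 VA=0x9030060085B (r,kernel):
  TLB hit vpn=0x90300600 → PA=0x1B85B
#3 VA=0xE0283811E4F (w,user):
  [0] read 0x13 idx=28: raw=0x28007 flags P=1 W=1 U=1 S=0
  [1] read 0x28 idx=10: raw=0x2C007 flags P=1 W=1 U=1 S=0
  [2] read 0x2C idx=28: raw=0x2E007 flags P=1 W=1 U=1 S=0
  [3] read 0x2E idx=17: raw=0x31003 flags P=1 W=1 U=0 S=0
  ⇒ fault: PROTECTION_VIOLATION  — 4 lookups

Access #0 fault: NONE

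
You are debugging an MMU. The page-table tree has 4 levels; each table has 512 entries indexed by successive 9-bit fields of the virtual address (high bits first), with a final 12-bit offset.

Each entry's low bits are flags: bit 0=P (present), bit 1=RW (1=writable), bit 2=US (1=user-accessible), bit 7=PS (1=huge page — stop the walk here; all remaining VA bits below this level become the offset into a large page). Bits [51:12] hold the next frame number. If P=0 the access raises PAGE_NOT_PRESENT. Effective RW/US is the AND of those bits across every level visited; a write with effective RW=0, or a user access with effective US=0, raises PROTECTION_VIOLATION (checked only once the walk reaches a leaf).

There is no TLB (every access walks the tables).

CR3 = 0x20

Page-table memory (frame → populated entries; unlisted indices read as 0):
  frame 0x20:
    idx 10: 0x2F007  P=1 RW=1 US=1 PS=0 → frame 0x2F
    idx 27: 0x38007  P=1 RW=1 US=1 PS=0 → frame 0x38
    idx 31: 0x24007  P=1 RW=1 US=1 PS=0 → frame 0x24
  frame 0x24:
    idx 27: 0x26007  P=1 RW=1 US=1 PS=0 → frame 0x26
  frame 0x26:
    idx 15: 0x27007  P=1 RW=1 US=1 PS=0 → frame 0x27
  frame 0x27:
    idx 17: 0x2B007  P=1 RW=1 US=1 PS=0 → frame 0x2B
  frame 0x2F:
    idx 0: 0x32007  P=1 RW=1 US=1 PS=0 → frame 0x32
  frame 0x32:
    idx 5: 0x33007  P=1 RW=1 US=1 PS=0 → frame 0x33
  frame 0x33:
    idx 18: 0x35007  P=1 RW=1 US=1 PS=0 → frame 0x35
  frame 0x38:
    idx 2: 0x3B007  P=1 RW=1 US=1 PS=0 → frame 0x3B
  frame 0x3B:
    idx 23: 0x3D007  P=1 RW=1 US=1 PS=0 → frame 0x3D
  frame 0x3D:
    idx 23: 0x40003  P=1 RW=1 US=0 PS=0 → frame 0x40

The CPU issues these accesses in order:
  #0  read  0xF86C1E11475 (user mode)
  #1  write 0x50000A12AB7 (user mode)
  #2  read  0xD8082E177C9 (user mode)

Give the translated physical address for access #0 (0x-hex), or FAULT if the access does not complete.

Trace:
#0 VA=0xF86C1E11475 (r,user):
  L0 @0x20[31] → 0x24007  P=1,RW=1,US=1,PS=0
  L1 @0x24[27] → 0x26007  P=1,RW=1,US=1,PS=0
  L2 @0x26[15] → 0x27007  P=1,RW=1,US=1,PS=0
  L3 @0x27[17] → 0x2B007  P=1,RW=1,US=1,PS=0
  → PA=0x2B475  (4 entries read)
#1 VA=0x50000A12AB7 (w,user):
  L0 @0x20[10] → 0x2F007  P=1,RW=1,US=1,PS=0
  L1 @0x2F[0] → 0x32007  P=1,RW=1,US=1,PS=0
  L2 @0x32[5] → 0x33007  P=1,RW=1,US=1,PS=0
  L3 @0x33[18] → 0x35007  P=1,RW=1,US=1,PS=0
  → PA=0x35AB7  (4 entries read)
#2 VA=0xD8082E177C9 (r,user):
  L0 @0x20[27] → 0x38007  P=1,RW=1,US=1,PS=0
  L1 @0x38[2] → 0x3B007  P=1,RW=1,US=1,PS=0
  L2 @0x3B[23] → 0x3D007  P=1,RW=1,US=1,PS=0
  L3 @0x3D[23] → 0x40003  P=1,RW=1,US=0,PS=0
  ✗ PROTECTION_VIOLATION  [4 reads]

Access #0 PA: 0x2B475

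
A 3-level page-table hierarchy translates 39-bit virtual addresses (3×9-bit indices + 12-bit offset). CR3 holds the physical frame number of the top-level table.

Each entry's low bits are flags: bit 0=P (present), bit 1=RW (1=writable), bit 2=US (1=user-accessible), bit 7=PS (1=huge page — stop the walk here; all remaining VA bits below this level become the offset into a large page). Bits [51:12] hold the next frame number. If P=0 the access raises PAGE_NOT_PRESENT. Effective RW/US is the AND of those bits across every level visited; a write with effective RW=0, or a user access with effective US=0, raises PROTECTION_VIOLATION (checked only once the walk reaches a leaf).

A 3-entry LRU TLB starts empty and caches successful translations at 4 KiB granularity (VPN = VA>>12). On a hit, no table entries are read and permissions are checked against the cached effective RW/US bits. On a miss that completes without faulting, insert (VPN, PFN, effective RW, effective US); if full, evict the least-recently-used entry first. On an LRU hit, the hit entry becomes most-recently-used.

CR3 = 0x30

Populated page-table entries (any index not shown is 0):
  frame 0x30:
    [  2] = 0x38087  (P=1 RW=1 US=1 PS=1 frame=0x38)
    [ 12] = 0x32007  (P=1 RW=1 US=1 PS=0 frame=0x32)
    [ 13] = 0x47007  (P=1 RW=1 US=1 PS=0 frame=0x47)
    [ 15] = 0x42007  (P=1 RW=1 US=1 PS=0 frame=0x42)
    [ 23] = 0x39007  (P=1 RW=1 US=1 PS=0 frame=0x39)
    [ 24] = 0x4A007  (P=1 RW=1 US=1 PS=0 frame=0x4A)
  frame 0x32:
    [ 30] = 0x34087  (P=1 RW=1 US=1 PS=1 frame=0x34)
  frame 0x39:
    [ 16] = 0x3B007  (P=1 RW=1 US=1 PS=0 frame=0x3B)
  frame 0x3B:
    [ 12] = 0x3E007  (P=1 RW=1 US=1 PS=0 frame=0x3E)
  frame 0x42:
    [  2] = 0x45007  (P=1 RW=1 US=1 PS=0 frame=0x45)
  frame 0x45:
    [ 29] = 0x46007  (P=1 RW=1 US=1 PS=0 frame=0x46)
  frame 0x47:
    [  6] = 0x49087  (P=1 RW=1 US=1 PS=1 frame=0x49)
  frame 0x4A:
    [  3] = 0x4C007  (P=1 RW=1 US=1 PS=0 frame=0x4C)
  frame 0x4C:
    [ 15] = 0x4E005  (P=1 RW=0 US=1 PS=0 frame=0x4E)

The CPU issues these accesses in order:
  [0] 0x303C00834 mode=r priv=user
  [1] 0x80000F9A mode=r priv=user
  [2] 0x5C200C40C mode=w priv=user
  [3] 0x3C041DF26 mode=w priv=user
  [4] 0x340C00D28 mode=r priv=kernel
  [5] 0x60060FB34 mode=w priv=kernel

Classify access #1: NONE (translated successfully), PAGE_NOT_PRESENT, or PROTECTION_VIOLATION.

Walk each access:
#0 VA=0x303C00834 (r,user):
  L0: frame=0x30 idx=12 entry=0x32007 [P=1 RW=1 US=1 PS=0]
  L1: frame=0x32 idx=30 entry=0x34087 [P=1 RW=1 US=1 PS=1]
  ✓ 0x34834 (huge @L1)  — 2 lookups
#1 VA=0x80000F9A (r,user):
  L0: frame=0x30 idx=2 entry=0x38087 [P=1 RW=1 US=1 PS=1]
  ✓ 0x38F9A (huge @L0)  — 1 lookups
#2 VA=0x5C200C40C (w,user):
  L0: frame=0x30 idx=23 entry=0x39007 [P=1 RW=1 US=1 PS=0]
  L1: frame=0x39 idx=16 entry=0x3B007 [P=1 RW=1 US=1 PS=0]
  L2: frame=0x3B idx=12 entry=0x3E007 [P=1 RW=1 US=1 PS=0]
  ✓ 0x3E40C  — 3 lookups
#3 VA=0x3C041DF26 (w,user):
  L0: frame=0x30 idx=15 entry=0x42007 [P=1 RW=1 US=1 PS=0]
  L1: frame=0x42 idx=2 entry=0x45007 [P=1 RW=1 US=1 PS=0]
  L2: frame=0x45 idx=29 entry=0x46007 [P=1 RW=1 US=1 PS=0]
  ✓ 0x46F26  — 3 lookups
#4 VA=0x340C00D28 (r,kernel):
  L0: frame=0x30 idx=13 entry=0x47007 [P=1 RW=1 US=1 PS=0]
  L1: frame=0x47 idx=6 entry=0x49087 [P=1 RW=1 US=1 PS=1]
  ✓ 0x49D28 (huge @L1)  — 2 lookups
#5 VA=0x60060FB34 (w,kernel):
  L0: frame=0x30 idx=24 entry=0x4A007 [P=1 RW=1 US=1 PS=0]
  L1: frame=0x4A idx=3 entry=0x4C007 [P=1 RW=1 US=1 PS=0]
  L2: frame=0x4C idx=15 entry=0x4E005 [P=1 RW=0 US=1 PS=0]
  ⇒ fault: PROTECTION_VIOLATION  — 3 lookups

Access #1 fault: NONE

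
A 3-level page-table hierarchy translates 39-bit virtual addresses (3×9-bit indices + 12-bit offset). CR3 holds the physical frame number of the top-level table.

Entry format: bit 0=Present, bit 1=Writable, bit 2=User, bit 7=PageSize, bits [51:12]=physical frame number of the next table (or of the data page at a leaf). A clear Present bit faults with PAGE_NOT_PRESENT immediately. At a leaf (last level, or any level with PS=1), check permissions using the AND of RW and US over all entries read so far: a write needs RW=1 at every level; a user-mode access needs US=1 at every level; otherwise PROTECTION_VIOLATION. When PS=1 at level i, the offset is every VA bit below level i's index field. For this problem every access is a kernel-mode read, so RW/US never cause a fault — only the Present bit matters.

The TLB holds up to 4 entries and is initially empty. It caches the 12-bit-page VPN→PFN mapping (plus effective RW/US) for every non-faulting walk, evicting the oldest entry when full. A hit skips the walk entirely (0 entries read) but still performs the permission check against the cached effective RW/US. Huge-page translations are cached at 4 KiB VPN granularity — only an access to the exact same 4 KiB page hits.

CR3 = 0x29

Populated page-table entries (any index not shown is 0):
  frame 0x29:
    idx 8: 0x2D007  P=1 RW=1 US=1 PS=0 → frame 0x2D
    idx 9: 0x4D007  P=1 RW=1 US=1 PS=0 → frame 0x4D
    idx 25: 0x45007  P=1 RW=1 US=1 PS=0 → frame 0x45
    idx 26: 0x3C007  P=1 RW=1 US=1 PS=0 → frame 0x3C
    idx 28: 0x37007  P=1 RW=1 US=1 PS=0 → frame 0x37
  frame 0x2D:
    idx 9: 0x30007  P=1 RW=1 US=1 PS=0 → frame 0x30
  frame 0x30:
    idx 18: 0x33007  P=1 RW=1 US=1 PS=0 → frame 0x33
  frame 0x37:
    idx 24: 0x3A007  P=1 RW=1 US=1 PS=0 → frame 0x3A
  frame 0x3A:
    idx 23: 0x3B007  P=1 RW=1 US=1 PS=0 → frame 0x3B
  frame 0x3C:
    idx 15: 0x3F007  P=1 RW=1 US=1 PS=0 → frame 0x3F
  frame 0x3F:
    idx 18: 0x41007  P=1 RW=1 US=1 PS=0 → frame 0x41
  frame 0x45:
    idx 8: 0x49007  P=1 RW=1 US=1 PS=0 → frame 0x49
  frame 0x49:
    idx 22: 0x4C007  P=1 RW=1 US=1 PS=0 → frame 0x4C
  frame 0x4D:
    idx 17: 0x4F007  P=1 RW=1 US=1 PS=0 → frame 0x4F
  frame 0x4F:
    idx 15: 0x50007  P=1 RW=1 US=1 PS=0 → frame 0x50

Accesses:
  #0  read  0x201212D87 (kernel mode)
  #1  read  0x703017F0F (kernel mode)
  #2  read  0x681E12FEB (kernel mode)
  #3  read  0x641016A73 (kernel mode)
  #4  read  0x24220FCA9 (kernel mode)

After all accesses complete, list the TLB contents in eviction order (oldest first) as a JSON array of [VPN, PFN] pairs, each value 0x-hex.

Trace:
#0 VA=0x201212D87 (r,kernel):
  [0] read 0x29 idx=8: raw=0x2D007 flags P=1 W=1 U=1 S=0
  [1] read 0x2D idx=9: raw=0x30007 flags P=1 W=1 U=1 S=0
  [2] read 0x30 idx=18: raw=0x33007 flags P=1 W=1 U=1 S=0
  ✓ 0x33D87  — 3 lookups
#1 VA=0x703017F0F (r,kernel):
  [0] read 0x29 idx=28: raw=0x37007 flags P=1 W=1 U=1 S=0
  [1] read 0x37 idx=24: raw=0x3A007 flags P=1 W=1 U=1 S=0
  [2] read 0x3A idx=23: raw=0x3B007 flags P=1 W=1 U=1 S=0
  ✓ 0x3BF0F  — 3 lookups
#2 VA=0x681E12FEB (r,kernel):
  [0] read 0x29 idx=26: raw=0x3C007 flags P=1 W=1 U=1 S=0
  [1] read 0x3C idx=15: raw=0x3F007 flags P=1 W=1 U=1 S=0
  [2] read 0x3F idx=18: raw=0x41007 flags P=1 W=1 U=1 S=0
  ✓ 0x41FEB  — 3 lookups
#3 VA=0x641016A73 (r,kernel):
  [0] read 0x29 idx=25: raw=0x45007 flags P=1 W=1 U=1 S=0
  [1] read 0x45 idx=8: raw=0x49007 flags P=1 W=1 U=1 S=0
  [2] read 0x49 idx=22: raw=0x4C007 flags P=1 W=1 U=1 S=0
  ✓ 0x4CA73  — 3 lookups
#4 VA=0x24220FCA9 (r,kernel):
  [0] read 0x29 idx=9: raw=0x4D007 flags P=1 W=1 U=1 S=0
  [1] read 0x4D idx=17: raw=0x4F007 flags P=1 W=1 U=1 S=0
  [2] read 0x4F idx=15: raw=0x50007 flags P=1 W=1 U=1 S=0
  ✓ 0x50CA9  — 3 lookups

TLB: [["0x703017", "0x3B"], ["0x681E12", "0x41"], ["0x641016", "0x4C"], ["0x24220F", "0x50"]]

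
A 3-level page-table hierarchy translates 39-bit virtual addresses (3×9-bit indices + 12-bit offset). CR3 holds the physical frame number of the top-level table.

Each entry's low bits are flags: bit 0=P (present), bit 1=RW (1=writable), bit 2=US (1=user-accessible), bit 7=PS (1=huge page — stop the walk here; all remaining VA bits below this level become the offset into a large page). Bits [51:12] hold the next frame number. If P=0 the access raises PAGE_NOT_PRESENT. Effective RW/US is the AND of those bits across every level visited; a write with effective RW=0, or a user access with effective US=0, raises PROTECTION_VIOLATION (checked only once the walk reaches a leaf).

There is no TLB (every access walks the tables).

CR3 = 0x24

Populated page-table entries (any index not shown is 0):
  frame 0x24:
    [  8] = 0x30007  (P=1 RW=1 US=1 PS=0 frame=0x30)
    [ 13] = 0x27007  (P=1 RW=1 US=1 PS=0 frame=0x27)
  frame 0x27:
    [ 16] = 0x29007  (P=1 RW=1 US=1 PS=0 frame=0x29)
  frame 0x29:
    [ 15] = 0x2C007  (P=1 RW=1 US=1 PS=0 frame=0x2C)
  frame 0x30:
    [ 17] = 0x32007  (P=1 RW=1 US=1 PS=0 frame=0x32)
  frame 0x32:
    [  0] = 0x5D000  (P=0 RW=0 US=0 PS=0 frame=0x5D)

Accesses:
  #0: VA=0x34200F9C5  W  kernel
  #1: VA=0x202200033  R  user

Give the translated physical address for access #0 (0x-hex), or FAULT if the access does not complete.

Walk each access:
#0 VA=0x34200F9C5 (w,kernel):
  [0] read 0x24 idx=13: raw=0x27007 flags P=1 W=1 U=1 S=0
  [1] read 0x27 idx=16: raw=0x29007 flags P=1 W=1 U=1 S=0
  [2] read 0x29 idx=15: raw=0x2C007 flags P=1 W=1 U=1 S=0
  ⇒ phys 0x2C9C5  [3 reads]
#1 VA=0x202200033 (r,user):
  [0] read 0x24 idx=8: raw=0x30007 flags P=1 W=1 U=1 S=0
  [1] read 0x30 idx=17: raw=0x32007 flags P=1 W=1 U=1 S=0
  [2] read 0x32 idx=0: raw=0x5D000 flags P=0 W=0 U=0 S=0
  ✗ PAGE_NOT_PRESENT  [3 reads]

Access #0 PA: 0x2C9C5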